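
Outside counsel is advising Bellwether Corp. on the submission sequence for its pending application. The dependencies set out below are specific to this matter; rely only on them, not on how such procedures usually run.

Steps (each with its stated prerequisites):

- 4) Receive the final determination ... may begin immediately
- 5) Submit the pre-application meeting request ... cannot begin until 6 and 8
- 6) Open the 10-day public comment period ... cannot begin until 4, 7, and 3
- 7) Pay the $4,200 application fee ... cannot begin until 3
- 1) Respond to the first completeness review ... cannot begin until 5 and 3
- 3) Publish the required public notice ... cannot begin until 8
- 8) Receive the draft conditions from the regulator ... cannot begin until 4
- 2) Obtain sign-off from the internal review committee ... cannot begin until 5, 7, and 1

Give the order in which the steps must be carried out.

4 is the only step with nothing outstanding, so it goes first.
8 needed 4, now all done → 8.
3 needed 8, now all done → 3.
7 needed 3, now all done → 7.
Next only 6 has its prerequisites met → 6.
Next only 5 has its prerequisites met → 5.
1 is the only step now ready → 1.
2 needed 5, 7 and 1, now all done → 2.

4 → 8 → 3 → 7 → 6 → 5 → 1 → 2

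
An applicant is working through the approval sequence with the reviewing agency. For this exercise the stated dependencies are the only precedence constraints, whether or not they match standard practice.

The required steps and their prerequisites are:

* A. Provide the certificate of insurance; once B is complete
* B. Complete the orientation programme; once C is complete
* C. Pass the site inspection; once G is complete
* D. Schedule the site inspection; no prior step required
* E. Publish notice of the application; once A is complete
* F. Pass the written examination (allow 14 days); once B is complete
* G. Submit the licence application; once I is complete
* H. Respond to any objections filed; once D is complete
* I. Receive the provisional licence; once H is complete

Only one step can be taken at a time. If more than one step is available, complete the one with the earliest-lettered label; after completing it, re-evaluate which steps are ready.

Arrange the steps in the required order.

D, H, I, G, C, B, A, E, F

D has no prerequisites → D first.
H needed D, now all done → H.
I is the only step now ready → I.
G needed I, now all done → G.
Next only C has its prerequisites met → C.
B needed C, now all done → B.
A and F are both available; A has the earlier label → A.
E now also ready, so the ready set is {E, F}; E has the earlier label → E.
That leaves F as the only ready step → F.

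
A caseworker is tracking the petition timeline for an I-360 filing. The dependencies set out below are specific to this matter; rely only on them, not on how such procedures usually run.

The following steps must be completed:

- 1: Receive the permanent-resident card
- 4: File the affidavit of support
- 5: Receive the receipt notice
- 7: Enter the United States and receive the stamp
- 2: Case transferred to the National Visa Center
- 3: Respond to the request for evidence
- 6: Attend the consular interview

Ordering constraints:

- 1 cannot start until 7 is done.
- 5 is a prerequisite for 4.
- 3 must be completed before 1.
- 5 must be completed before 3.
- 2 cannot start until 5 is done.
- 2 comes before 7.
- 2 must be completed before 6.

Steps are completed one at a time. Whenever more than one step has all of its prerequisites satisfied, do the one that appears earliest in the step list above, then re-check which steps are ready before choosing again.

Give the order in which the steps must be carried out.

5 → 4 → 2 → 7 → 3 → 1 → 6

5 has no prerequisites → 5 first.
Ready: 4, 2 and 3. 4 is listed earlier → 4.
Ready: 2 and 3. 2 is listed earlier → 2.
7 and 6 now also ready, so the ready set is {7, 3, 6}; 7 is listed earlier → 7.
Ready: 3 and 6. 3 is listed earlier → 3.
Now 1 and 6 have their prerequisites met. 1 is listed earlier, so 1 next.
Next only 6 has its prerequisites met → 6.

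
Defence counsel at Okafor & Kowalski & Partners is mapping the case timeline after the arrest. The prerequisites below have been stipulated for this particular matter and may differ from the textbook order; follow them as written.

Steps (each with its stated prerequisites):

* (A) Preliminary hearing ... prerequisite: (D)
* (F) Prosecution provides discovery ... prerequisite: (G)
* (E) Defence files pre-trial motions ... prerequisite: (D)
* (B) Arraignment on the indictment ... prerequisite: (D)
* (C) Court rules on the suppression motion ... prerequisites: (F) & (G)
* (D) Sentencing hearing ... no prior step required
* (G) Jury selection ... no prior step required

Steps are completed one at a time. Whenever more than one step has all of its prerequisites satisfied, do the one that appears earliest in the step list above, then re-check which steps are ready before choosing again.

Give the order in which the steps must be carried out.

(D) (A) (E) (B) (G) (F) (C)

Nothing is required for (D) and (G). (D) is listed earlier → (D) first.
Now (A), (E), (B) and (G) have their prerequisites met. (A) is listed earlier, so (A) next.
Ready: (E), (B) and (G). (E) is listed earlier → (E).
Ready: (B) and (G). (B) is listed earlier → (B).
Next only (G) has its prerequisites met → (G).
Next only (F) has its prerequisites met → (F).
(C) needed (F) and (G), now all done → (C).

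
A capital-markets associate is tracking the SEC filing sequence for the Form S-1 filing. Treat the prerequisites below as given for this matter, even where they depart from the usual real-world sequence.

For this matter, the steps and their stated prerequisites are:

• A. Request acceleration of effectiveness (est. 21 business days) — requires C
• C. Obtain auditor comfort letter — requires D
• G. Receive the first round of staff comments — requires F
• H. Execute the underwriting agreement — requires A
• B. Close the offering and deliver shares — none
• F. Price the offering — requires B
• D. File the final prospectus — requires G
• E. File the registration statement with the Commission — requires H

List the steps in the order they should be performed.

B, F, G, D, C, A, H, E

B has no prerequisites → B first.
F needed B, now all done → F.
G needed F, now all done → G.
D is the only step now ready → D.
That leaves C as the only ready step → C.
A needed C, now all done → A.
H needed A, now all done → H.
E needed H, now all done → E.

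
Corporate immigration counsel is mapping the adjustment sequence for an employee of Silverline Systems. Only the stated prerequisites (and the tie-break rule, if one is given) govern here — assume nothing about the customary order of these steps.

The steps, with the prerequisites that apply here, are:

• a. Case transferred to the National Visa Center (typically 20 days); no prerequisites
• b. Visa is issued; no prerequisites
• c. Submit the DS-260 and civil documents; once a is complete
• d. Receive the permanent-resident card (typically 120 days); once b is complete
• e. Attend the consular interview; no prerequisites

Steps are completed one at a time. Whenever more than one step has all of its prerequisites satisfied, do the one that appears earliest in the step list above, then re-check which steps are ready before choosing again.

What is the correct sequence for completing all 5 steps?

Nothing is required for a, b and e. a is listed earlier → a first.
c now also ready, so the ready set is {b, c, e}; b is listed earlier → b.
Ready: c, d and e. c is listed earlier → c.
d and e are both available; d is listed earlier → d.
That leaves e as the only ready step → e.

a → b → c → d → e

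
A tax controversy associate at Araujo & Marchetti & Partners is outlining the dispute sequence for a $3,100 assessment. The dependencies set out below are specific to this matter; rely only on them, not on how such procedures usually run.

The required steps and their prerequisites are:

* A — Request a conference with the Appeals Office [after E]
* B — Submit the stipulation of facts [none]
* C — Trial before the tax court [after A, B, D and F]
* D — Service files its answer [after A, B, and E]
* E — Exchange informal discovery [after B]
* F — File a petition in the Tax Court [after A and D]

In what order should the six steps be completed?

B is the only step with nothing outstanding, so it goes first.
That leaves E as the only ready step → E.
Next only A has its prerequisites met → A.
D needed A, B and E, now all done → D.
That leaves F as the only ready step → F.
C needed A, B, D and F, now all done → C.

B, E, A, D, F, C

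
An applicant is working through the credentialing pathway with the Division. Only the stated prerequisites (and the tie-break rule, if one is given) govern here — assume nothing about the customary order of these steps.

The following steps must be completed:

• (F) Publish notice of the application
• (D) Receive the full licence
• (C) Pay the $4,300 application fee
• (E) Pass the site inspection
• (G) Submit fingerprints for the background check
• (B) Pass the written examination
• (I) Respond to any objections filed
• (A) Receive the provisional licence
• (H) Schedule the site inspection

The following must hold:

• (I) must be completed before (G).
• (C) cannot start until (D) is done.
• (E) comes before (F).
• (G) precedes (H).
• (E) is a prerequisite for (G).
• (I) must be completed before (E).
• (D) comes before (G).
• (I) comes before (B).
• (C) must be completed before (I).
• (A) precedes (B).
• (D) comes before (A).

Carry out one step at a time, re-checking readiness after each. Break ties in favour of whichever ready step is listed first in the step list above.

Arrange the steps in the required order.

Only (D) has no prerequisites, so it is first.
(C) and (A) are both available; (C) is listed earlier → (C).
(I) now also ready, so the ready set is {(I), (A)}; (I) is listed earlier → (I).
Now (E) and (A) have their prerequisites met. (E) is listed earlier, so (E) next.
Now (F), (G) and (A) have their prerequisites met. (F) is listed earlier, so (F) next.
Ready: (G) and (A). (G) is listed earlier → (G).
(A) and (H) are both available; (A) is listed earlier → (A).
Ready: (B) and (H). (B) is listed earlier → (B).
Next only (H) has its prerequisites met → (H).

(D), (C), (I), (E), (F), (G), (A), (B), (H)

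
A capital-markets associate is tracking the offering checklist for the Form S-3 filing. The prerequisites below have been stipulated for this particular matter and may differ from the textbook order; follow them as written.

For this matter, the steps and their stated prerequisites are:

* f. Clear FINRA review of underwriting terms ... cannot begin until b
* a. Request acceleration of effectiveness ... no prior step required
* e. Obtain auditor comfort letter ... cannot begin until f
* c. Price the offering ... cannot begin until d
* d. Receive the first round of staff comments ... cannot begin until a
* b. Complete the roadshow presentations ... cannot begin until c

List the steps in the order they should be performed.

Only a has no prerequisites, so it is first.
d is the only step now ready → d.
c needed d, now all done → c.
b needed c, now all done → b.
f is the only step now ready → f.
e is the only step now ready → e.

a d c b f e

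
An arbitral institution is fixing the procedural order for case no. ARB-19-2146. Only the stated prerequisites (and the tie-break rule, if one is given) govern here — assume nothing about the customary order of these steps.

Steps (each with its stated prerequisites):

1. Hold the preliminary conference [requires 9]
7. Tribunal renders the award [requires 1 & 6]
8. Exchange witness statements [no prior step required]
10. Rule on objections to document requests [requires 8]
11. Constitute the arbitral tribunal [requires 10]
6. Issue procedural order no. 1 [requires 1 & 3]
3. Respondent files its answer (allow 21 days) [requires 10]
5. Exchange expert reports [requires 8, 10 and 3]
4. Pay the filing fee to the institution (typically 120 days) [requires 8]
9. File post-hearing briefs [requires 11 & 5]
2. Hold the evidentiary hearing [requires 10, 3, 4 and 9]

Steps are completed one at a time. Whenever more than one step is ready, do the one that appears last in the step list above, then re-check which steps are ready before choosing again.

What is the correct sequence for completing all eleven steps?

Only 8 has no prerequisites, so it is first.
Ready: 4 and 10. 4 is listed later → 4.
10 is the only step now ready → 10.
Ready: 3 and 11. 3 is listed later → 3.
Ready: 5 and 11. 5 is listed later → 5.
11 needed 10, now all done → 11.
Next only 9 has its prerequisites met → 9.
Ready: 2 and 1. 2 is listed later → 2.
1 needed 9, now all done → 1.
Next only 6 has its prerequisites met → 6.
That leaves 7 as the only ready step → 7.

8 → 4 → 10 → 3 → 5 → 11 → 9 → 2 → 1 → 6 → 7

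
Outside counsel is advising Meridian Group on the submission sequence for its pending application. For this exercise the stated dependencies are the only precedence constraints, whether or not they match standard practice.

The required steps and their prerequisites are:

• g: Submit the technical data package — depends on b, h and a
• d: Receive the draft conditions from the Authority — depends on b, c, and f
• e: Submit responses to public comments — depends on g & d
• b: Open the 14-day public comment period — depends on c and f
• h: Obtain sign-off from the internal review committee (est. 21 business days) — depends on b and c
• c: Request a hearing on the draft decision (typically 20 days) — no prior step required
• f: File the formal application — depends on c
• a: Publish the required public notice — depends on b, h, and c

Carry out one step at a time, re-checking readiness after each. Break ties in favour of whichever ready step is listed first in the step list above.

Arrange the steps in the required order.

c, f, b, d, h, a, g, e

c is the only step with nothing outstanding, so it goes first.
f is the only step now ready → f.
Next only b has its prerequisites met → b.
d and h are both available; d is listed earlier → d.
h needed b and c, now all done → h.
Next only a has its prerequisites met → a.
That leaves g as the only ready step → g.
e needed g and d, now all done → e.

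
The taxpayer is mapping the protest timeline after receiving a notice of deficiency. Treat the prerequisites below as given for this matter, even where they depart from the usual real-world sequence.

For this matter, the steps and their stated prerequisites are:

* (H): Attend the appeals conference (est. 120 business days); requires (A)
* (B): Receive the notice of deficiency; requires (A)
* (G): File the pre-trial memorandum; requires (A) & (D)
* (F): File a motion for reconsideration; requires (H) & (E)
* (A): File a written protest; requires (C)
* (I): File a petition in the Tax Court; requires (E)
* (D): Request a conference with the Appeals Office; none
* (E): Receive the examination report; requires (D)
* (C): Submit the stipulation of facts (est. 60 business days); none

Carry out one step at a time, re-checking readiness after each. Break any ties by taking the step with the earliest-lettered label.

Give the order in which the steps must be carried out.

(C) and (D) have no prerequisites; (C) has the earlier label, so (C) is first.
(A) now also ready, so the ready set is {(A), (D)}; (A) has the earlier label → (A).
(B) and (H) now also ready, so the ready set is {(B), (D), (H)}; (B) has the earlier label → (B).
Now (D) and (H) have their prerequisites met. (D) has the earlier label, so (D) next.
Ready: (E), (G) and (H). (E) has the earlier label → (E).
(G), (H) and (I) are all available; (G) has the earlier label → (G).
(H) and (I) are both available; (H) has the earlier label → (H).
(F) and (I) are both available; (F) has the earlier label → (F).
(I) needed (E), now all done → (I).

(C), (A), (B), (D), (E), (G), (H), (F), (I)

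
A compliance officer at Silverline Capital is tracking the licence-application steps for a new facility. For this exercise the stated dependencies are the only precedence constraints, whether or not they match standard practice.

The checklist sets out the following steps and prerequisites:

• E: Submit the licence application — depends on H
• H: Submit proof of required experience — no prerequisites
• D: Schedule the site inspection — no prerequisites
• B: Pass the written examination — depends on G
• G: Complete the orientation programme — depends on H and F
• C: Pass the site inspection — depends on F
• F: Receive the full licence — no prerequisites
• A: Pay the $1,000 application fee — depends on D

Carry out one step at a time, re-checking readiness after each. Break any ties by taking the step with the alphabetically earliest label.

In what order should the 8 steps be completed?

D, F and H have no prerequisites; D has the earlier label, so D is first.
A now also ready, so the ready set is {A, F, H}; A has the earlier label → A.
F and H are both available; F has the earlier label → F.
C now also ready, so the ready set is {C, H}; C has the earlier label → C.
H is the only step now ready → H.
Ready: E and G. E has the earlier label → E.
Next only G has its prerequisites met → G.
B needed G, now all done → B.

D, A, F, C, H, E, G, B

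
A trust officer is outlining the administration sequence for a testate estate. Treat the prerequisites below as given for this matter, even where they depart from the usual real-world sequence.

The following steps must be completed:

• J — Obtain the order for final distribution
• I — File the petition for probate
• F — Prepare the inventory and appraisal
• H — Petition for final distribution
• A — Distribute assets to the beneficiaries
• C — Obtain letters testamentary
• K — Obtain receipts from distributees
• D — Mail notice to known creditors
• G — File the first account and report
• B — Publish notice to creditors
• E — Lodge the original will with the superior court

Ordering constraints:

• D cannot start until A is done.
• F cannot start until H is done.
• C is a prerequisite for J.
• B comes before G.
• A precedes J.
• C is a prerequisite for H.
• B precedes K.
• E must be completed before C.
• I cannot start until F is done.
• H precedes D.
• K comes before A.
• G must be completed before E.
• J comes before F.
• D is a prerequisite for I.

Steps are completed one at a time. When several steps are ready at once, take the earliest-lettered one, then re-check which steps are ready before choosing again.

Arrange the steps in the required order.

B, G, E, C, H, K, A, D, J, F, I

B is the only step with nothing outstanding, so it goes first.
G and K are both available; G has the earlier label → G.
E and K are both available; E has the earlier label → E.
C now also ready, so the ready set is {C, K}; C has the earlier label → C.
H and K are both available; H has the earlier label → H.
K is the only step now ready → K.
A needed K, now all done → A.
Ready: D and J. D has the earlier label → D.
J needed A and C, now all done → J.
Next only F has its prerequisites met → F.
Next only I has its prerequisites met → I.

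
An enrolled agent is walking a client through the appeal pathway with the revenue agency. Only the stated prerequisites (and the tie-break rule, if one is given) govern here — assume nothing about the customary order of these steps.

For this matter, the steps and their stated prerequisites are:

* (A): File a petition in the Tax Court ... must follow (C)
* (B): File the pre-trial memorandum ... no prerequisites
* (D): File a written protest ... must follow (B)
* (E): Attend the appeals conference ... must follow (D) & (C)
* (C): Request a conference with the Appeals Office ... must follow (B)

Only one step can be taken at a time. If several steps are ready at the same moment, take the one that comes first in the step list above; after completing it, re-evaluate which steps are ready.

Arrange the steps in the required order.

(B) (D) (C) (A) (E)

Only (B) has no prerequisites, so it is first.
(D) and (C) are both available; (D) is listed earlier → (D).
(C) needed (B), now all done → (C).
Now (A) and (E) have their prerequisites met. (A) is listed earlier, so (A) next.
(E) needed (D) and (C), now all done → (E).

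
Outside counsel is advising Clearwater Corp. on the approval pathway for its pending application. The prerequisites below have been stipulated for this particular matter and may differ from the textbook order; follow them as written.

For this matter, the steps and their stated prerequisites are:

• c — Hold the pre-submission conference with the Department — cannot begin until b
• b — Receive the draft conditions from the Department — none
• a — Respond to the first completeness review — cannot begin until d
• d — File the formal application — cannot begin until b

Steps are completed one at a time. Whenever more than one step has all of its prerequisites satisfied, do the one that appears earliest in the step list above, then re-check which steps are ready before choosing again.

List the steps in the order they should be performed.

b is the only step with nothing outstanding, so it goes first.
c and d are both available; c is listed earlier → c.
That leaves d as the only ready step → d.
Next only a has its prerequisites met → a.

b c d a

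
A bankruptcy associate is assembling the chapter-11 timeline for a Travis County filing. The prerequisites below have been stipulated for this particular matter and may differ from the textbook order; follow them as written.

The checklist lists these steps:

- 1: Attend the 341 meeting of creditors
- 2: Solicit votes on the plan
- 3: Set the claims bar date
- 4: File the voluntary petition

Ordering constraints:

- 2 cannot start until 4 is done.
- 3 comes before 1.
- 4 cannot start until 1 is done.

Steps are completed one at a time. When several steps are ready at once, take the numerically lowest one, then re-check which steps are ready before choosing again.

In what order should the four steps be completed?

3, 1, 4, 2

3 has no prerequisites → 3 first.
Next only 1 has its prerequisites met → 1.
4 needed 1, now all done → 4.
2 is the only step now ready → 2.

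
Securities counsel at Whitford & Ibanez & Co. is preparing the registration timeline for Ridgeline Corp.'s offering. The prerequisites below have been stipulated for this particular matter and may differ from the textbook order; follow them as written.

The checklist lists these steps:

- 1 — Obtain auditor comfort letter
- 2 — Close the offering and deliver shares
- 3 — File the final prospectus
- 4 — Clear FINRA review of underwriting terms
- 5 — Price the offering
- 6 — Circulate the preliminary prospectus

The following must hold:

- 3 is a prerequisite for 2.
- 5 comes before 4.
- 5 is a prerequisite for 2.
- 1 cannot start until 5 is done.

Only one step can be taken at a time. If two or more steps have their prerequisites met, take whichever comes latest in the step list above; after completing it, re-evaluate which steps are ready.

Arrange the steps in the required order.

6 5 4 3 2 1

Nothing is required for 6, 5 and 3. 6 is listed later → 6 first.
Now 5 and 3 have their prerequisites met. 5 is listed later, so 5 next.
4 and 1 now also ready, so the ready set is {4, 3, 1}; 4 is listed later → 4.
Ready: 3 and 1. 3 is listed later → 3.
Now 2 and 1 have their prerequisites met. 2 is listed later, so 2 next.
That leaves 1 as the only ready step → 1.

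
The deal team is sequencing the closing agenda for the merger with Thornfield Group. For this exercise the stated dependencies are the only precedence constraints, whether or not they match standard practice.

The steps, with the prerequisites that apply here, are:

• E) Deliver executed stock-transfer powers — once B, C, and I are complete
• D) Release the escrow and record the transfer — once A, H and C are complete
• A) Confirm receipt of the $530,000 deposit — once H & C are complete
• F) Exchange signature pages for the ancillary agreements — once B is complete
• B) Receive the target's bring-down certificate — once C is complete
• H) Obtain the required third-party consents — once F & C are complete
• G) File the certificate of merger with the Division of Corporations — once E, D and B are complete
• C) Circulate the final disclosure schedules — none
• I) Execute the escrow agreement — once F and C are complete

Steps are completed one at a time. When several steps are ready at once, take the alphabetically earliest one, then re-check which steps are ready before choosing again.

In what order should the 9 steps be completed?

C B F H A D I E G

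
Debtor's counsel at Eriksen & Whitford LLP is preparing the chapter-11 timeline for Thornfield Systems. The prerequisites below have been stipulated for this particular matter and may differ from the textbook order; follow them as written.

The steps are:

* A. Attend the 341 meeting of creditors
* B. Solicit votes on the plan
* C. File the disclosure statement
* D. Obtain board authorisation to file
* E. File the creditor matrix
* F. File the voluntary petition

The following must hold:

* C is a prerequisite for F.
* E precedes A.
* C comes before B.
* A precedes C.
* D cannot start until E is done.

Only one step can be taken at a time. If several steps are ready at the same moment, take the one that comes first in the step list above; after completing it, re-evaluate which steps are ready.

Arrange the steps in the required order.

E is the only step with nothing outstanding, so it goes first.
Now A and D have their prerequisites met. A is listed earlier, so A next.
Ready: C and D. C is listed earlier → C.
B and F now also ready, so the ready set is {B, D, F}; B is listed earlier → B.
Ready: D and F. D is listed earlier → D.
That leaves F as the only ready step → F.

E, A, C, B, D, F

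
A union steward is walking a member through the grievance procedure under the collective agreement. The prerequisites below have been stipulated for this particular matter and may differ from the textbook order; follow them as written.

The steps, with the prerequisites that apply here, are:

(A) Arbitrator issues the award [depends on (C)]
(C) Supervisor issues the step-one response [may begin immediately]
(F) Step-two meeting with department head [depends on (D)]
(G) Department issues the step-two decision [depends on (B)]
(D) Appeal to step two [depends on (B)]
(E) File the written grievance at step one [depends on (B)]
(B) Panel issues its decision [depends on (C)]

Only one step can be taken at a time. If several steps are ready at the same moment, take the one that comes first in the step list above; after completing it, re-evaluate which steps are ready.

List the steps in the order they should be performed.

(C) → (A) → (B) → (G) → (D) → (F) → (E)

Only (C) has no prerequisites, so it is first.
Ready: (A) and (B). (A) is listed earlier → (A).
(B) needed (C), now all done → (B).
Ready: (G), (D) and (E). (G) is listed earlier → (G).
Ready: (D) and (E). (D) is listed earlier → (D).
(F) and (E) are both available; (F) is listed earlier → (F).
(E) needed (B), now all done → (E).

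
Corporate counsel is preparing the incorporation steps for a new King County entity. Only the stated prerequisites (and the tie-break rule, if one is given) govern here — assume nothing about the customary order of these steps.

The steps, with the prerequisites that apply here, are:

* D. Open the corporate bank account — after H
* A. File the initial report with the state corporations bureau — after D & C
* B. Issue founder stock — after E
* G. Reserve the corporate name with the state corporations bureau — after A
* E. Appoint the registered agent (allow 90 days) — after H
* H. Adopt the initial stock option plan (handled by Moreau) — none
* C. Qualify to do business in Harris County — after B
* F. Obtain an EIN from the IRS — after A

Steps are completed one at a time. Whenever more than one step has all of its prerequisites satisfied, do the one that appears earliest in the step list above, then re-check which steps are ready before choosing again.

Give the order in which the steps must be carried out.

Only H has no prerequisites, so it is first.
Now D and E have their prerequisites met. D is listed earlier, so D next.
That leaves E as the only ready step → E.
B needed E, now all done → B.
Next only C has its prerequisites met → C.
A is the only step now ready → A.
G and F are both available; G is listed earlier → G.
F is the only step now ready → F.

H, D, E, B, C, A, G, F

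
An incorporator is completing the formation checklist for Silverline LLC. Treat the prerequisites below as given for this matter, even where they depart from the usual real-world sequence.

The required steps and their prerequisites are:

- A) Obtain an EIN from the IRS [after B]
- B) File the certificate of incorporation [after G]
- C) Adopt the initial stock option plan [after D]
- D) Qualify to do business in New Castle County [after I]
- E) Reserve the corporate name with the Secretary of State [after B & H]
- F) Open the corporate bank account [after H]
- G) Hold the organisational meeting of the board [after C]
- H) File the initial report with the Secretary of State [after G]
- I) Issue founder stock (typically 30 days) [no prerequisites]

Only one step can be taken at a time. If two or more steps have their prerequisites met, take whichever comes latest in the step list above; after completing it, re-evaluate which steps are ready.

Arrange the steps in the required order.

I D C G H F B E A

I has no prerequisites → I first.
D is the only step now ready → D.
That leaves C as the only ready step → C.
G is the only step now ready → G.
Ready: H and B. H is listed later → H.
Now F and B have their prerequisites met. F is listed later, so F next.
B needed G, now all done → B.
E and A are both available; E is listed later → E.
That leaves A as the only ready step → A.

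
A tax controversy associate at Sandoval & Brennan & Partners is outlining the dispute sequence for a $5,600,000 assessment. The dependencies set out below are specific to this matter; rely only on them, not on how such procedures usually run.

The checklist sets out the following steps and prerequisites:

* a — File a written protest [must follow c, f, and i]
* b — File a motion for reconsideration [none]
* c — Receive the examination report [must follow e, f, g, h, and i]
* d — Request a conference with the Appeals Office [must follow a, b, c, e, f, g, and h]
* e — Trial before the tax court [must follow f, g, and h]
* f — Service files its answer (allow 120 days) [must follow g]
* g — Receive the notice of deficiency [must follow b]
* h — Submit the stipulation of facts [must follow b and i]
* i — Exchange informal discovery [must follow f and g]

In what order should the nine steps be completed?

b, g, f, i, h, e, c, a, d

b has no prerequisites → b first.
g is the only step now ready → g.
f is the only step now ready → f.
i needed f and g, now all done → i.
h needed b and i, now all done → h.
Next only e has its prerequisites met → e.
c needed e, f, g, h and i, now all done → c.
That leaves a as the only ready step → a.
That leaves d as the only ready step → d.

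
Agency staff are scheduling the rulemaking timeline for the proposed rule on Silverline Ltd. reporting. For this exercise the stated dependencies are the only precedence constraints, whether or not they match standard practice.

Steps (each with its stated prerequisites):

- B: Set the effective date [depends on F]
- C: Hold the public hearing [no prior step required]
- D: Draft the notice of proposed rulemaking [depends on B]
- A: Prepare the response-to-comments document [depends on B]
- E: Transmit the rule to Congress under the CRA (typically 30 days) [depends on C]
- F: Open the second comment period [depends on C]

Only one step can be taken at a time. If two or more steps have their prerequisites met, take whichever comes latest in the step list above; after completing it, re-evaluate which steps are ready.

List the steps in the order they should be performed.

C → F → E → B → A → D

C has no prerequisites → C first.
Ready: F and E. F is listed later → F.
B now also ready, so the ready set is {E, B}; E is listed later → E.
B is the only step now ready → B.
A and D are both available; A is listed later → A.
That leaves D as the only ready step → D.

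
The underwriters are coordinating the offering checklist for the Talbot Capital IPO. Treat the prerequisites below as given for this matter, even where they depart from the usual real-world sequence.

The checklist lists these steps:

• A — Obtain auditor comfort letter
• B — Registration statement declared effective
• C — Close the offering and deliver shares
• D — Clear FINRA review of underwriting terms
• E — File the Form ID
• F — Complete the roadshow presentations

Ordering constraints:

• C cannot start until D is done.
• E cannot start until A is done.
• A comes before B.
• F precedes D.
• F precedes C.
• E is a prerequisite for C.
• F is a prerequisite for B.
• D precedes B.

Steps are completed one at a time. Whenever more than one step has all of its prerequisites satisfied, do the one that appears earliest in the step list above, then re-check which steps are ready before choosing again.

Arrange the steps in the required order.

A and F have no prerequisites; A is listed earlier, so A is first.
Now E and F have their prerequisites met. E is listed earlier, so E next.
F is the only step now ready → F.
Next only D has its prerequisites met → D.
B and C are both available; B is listed earlier → B.
That leaves C as the only ready step → C.

A, E, F, D, B, C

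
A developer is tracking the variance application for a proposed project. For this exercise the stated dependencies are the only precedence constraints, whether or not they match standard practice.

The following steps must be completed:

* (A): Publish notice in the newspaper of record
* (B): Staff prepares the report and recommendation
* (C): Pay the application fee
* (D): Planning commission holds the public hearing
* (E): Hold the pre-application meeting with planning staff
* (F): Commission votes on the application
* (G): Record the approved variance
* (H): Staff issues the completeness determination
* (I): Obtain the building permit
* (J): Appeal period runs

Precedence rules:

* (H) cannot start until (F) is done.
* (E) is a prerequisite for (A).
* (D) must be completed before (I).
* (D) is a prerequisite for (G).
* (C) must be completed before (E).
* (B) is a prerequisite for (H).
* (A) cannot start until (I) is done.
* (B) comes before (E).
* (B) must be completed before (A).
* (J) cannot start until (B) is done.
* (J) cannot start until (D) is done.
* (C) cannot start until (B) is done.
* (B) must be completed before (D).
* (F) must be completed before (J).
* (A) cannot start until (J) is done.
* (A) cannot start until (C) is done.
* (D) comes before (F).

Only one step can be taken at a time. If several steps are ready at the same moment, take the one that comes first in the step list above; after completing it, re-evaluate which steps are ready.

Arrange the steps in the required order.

(B) is the only step with nothing outstanding, so it goes first.
Now (C) and (D) have their prerequisites met. (C) is listed earlier, so (C) next.
(E) now also ready, so the ready set is {(D), (E)}; (D) is listed earlier → (D).
Ready: (E), (F), (G) and (I). (E) is listed earlier → (E).
Ready: (F), (G) and (I). (F) is listed earlier → (F).
(H) and (J) now also ready, so the ready set is {(G), (H), (I), (J)}; (G) is listed earlier → (G).
Now (H), (I) and (J) have their prerequisites met. (H) is listed earlier, so (H) next.
Ready: (I) and (J). (I) is listed earlier → (I).
(J) needed (B), (D) and (F), now all done → (J).
That leaves (A) as the only ready step → (A).

(B) (C) (D) (E) (F) (G) (H) (I) (J) (A)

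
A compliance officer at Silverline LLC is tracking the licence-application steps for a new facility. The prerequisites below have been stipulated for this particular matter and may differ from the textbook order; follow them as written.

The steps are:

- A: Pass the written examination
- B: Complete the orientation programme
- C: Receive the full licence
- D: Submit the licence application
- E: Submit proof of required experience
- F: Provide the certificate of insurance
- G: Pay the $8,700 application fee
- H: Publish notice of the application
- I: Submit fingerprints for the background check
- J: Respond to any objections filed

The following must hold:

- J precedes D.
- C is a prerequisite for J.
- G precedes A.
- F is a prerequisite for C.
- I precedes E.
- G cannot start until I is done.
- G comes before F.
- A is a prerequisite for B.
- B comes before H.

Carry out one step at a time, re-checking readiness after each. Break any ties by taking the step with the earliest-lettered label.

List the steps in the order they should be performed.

I has no prerequisites → I first.
E and G are both available; E has the earlier label → E.
That leaves G as the only ready step → G.
A and F are both available; A has the earlier label → A.
B and F are both available; B has the earlier label → B.
H now also ready, so the ready set is {F, H}; F has the earlier label → F.
C now also ready, so the ready set is {C, H}; C has the earlier label → C.
J now also ready, so the ready set is {H, J}; H has the earlier label → H.
J is the only step now ready → J.
Next only D has its prerequisites met → D.

I, E, G, A, B, F, C, H, J, D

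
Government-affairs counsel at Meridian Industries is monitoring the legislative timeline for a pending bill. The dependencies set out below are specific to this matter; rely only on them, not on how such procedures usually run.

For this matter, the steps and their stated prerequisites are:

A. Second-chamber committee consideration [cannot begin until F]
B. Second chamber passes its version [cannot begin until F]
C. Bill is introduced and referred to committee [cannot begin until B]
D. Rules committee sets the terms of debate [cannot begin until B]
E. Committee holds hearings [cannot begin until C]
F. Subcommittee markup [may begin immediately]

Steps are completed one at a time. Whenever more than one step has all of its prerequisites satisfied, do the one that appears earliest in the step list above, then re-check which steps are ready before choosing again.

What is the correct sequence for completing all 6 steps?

Only F has no prerequisites, so it is first.
A and B are both available; A is listed earlier → A.
B needed F, now all done → B.
C and D are both available; C is listed earlier → C.
D and E are both available; D is listed earlier → D.
E is the only step now ready → E.

F, A, B, C, D, E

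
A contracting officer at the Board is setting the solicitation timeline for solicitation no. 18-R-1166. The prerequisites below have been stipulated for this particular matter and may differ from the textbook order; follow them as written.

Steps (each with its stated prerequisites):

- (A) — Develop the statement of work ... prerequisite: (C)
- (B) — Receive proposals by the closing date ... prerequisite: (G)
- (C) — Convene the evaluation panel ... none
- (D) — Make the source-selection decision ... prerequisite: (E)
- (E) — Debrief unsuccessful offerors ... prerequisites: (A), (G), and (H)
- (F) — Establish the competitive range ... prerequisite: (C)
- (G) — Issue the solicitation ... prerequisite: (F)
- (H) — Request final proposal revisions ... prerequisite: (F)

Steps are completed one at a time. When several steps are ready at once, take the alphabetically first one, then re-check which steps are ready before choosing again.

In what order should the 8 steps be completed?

Only (C) has no prerequisites, so it is first.
Ready: (A) and (F). (A) has the earlier label → (A).
Next only (F) has its prerequisites met → (F).
Now (G) and (H) have their prerequisites met. (G) has the earlier label, so (G) next.
(B) now also ready, so the ready set is {(B), (H)}; (B) has the earlier label → (B).
(H) needed (F), now all done → (H).
Next only (E) has its prerequisites met → (E).
(D) needed (E), now all done → (D).

(C), (A), (F), (G), (B), (H), (E), (D)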